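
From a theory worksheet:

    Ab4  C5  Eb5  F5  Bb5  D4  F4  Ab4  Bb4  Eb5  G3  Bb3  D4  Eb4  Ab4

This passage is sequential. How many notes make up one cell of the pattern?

5

Try groups of 5 (3 cells in 15 notes):
Ab4 C5 Eb5 F5 Bb5 | D4 F4 Ab4 Bb4 Eb5 | G3 Bb3 D4 Eb4 Ab4
Every group is a transposition down a 5th of the one before; no shorter unit works.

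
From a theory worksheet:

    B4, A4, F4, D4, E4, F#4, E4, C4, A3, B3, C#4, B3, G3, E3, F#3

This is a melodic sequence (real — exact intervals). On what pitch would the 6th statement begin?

A#2

Taking 5-note groups, the heads are B4, F#4, C#4: the pattern moves down a 4th.
Continuing: G#3 → D#3 → A#2. Statement 6 starts on A#2.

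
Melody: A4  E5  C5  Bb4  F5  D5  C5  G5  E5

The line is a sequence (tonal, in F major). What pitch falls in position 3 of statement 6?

A5

With 3-note cells, note 3 of each statement runs C5, D5, E5.
Carrying that up a 2nd forward: F5 → G5 → A5.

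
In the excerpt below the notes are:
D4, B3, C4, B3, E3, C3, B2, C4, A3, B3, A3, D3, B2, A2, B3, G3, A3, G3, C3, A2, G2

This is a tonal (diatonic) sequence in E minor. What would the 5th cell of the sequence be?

G3 E3 F#3 E3 A2 F#2 E2

The 7-note cells begin on D4, C4, B3 — each down a 2nd from the last.
Carrying on: A3 → G3.
So cell 5 is G3 E3 F#3 E3 A2 F#2 E2.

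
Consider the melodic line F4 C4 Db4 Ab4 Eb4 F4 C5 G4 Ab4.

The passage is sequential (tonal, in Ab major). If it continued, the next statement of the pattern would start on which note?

Taking 3-note groups, the heads are F4, Ab4, C5: the pattern moves up a 3rd.
The next head, up a 3rd from C5, is Eb5.

Eb5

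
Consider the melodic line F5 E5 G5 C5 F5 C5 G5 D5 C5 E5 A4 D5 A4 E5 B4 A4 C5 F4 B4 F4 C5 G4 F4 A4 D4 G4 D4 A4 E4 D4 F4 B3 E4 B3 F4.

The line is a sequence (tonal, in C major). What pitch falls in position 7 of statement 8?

Grouping in 7s, the 7th note of each cell is G5, E5, C5, A4, F4.
Extending down a 3rd: D4 → B3 → G3.

G3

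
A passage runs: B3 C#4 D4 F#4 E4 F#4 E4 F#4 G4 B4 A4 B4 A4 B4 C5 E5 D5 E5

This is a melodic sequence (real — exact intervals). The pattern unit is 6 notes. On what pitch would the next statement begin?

D5

The 6-note cells begin on B3, E4, A4 — each up a 4th from the last.
The next head, up a 4th from A4, is D5.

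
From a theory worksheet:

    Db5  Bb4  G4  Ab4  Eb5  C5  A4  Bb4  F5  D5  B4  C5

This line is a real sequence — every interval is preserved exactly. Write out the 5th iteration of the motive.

A5 F#5 D#5 E5

Unit = 4 notes; the statements start on Db5, Eb5, F5, moving up a 2nd each time.
Carrying on: G5 → A5.
So cell 5 is A5 F#5 D#5 E5.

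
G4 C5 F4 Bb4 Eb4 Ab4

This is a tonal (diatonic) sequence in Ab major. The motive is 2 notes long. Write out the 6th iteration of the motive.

Taking 2-note groups, the heads are G4, F4, Eb4: the pattern moves down a 2nd.
Continuing the starts: Db4 → C4 → Bb3.
Statement 6 starts on Bb3 and keeps the same diatonic contour: Bb3 Eb4.

Bb3 Eb4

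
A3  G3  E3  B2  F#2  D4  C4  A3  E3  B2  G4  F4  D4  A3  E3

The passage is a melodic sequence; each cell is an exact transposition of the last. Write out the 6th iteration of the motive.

The 5-note cells begin on A3, D4, G4 — each up a 4th from the last.
Continuing the starts: C5 → F5 → Bb5.
So cell 6 is Bb5 Ab5 F5 C5 G4.

Bb5 Ab5 F5 C5 G4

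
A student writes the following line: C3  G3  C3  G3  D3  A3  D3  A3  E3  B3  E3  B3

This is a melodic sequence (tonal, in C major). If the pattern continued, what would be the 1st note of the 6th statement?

With 4-note cells, note 1 of each statement runs C3, D3, E3.
Each moves up a 2nd. Continuing: F3 → G3 → A3.

A3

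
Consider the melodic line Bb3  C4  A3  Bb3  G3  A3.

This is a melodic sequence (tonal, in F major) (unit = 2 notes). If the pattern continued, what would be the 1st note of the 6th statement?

With 2-note cells, note 1 of each statement runs Bb3, A3, G3.
Carrying that down a 2nd forward: F3 → E3 → D3.

D3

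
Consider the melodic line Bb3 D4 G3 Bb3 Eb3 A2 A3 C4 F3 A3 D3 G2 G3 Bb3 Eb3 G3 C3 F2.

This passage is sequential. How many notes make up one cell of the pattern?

18 notes total. Splitting into 3 groups of 6:
Bb3 D4 G3 Bb3 Eb3 A2 | A3 C4 F3 A3 D3 G2 | G3 Bb3 Eb3 G3 C3 F2
Each cell is the previous one down a 2nd — so the unit is 6 notes.

6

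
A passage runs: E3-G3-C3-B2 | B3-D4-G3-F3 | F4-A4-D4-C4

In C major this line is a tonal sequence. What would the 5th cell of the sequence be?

With a 4-note motive the entries are E3, B3, F4, each up a 5th from the previous.
Extending up a 5th: C5 → G5.
Statement 5 starts on G5 and keeps the same diatonic contour: G5 B5 E5 D5.

G5 B5 E5 D5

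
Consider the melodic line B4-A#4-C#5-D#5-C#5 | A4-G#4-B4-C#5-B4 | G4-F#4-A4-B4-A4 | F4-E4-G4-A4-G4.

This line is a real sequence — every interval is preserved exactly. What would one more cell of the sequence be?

Eb4 D4 F4 G4 F4

Taking 5-note groups, the heads are B4, A4, G4, F4: the pattern moves down a 2nd.
Statement 5 starts on Eb4 and keeps the same exact contour: Eb4 D4 F4 G4 F4.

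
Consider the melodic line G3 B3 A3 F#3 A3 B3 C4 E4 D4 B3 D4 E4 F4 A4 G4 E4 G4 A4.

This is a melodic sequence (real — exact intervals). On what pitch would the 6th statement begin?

The 6-note cells begin on G3, C4, F4 — each up a 4th from the last.
Continuing: Bb4 → Eb5 → Ab5. Statement 6 starts on Ab5.

Ab5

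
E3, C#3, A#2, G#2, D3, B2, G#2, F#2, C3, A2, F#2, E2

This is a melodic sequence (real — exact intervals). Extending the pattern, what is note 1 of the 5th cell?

The unit is 4 notes. Position-1 pitches of the 3 shown cells: E3, D3, C3.
Each moves down a 2nd. Continuing: Bb2 → Ab2.

Ab2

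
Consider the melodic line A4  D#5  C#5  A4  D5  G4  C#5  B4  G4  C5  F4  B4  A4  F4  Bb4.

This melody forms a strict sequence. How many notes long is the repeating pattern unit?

Try groups of 5 (3 cells in 15 notes):
A4 D#5 C#5 A4 D5 | G4 C#5 B4 G4 C5 | F4 B4 A4 F4 Bb4
Every group is a transposition down a 2nd of the one before; no shorter unit works.

5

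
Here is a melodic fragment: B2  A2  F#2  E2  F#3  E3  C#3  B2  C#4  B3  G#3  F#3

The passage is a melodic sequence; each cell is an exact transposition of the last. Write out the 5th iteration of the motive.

D#5 C#5 A#4 G#4

Taking 4-note groups, the heads are B2, F#3, C#4: the pattern moves up a 5th.
Carrying on: G#4 → D#5.
From D#5 the exact shape gives D#5 C#5 A#4 G#4.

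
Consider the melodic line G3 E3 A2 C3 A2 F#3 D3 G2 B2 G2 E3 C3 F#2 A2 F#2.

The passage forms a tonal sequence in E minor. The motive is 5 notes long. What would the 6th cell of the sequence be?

Taking 5-note groups, the heads are G3, F#3, E3: the pattern moves down a 2nd.
Carrying on: D3 → C3 → B2.
So cell 6 is B2 G2 C2 E2 C2.

B2 G2 C2 E2 C2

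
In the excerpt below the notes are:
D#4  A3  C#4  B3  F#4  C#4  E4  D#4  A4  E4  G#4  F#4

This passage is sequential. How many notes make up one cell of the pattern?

4

12 notes total. Splitting into 3 groups of 4:
D#4 A3 C#4 B3 | F#4 C#4 E4 D#4 | A4 E4 G#4 F#4
Every group is a transposition up a 3rd of the one before; no shorter unit works.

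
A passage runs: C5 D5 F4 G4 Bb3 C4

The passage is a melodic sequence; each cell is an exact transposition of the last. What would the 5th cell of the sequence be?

Ab2 Bb2

Taking 2-note groups, the heads are C5, F4, Bb3: the pattern moves down a 5th.
Continuing the starts: Eb3 → Ab2.
From Ab2 the exact shape gives Ab2 Bb2.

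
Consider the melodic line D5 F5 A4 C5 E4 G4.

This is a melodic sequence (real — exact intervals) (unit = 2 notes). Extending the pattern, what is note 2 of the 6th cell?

E3

With 2-note cells, note 2 of each statement runs F5, C5, G4.
Extending down a 4th: D4 → A3 → E3.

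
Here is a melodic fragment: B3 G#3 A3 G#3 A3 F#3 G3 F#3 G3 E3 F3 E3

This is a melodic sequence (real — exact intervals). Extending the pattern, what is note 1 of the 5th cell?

The unit is 4 notes. Position-1 pitches of the 3 shown cells: B3, A3, G3.
Carrying that down a 2nd forward: F3 → Eb3.

Eb3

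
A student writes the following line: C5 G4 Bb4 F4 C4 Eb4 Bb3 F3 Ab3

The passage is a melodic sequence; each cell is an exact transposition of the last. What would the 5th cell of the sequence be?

Unit = 3 notes; the statements start on C5, F4, Bb3, moving down a 5th each time.
Carrying on: Eb3 → Ab2.
So cell 5 is Ab2 Eb2 Gb2.

Ab2 Eb2 Gb2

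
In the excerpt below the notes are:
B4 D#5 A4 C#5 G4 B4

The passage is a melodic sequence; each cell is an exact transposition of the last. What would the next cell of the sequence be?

F4 A4

Taking 2-note groups, the heads are B4, A4, G4: the pattern moves down a 2nd.
From F4 the exact shape gives F4 A4.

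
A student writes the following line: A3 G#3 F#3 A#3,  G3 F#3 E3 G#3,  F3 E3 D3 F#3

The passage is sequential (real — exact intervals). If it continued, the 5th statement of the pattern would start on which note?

Taking 4-note groups, the heads are A3, G3, F3: the pattern moves down a 2nd.
Extending the heads down a 2nd: Eb3 → Db3.

Db3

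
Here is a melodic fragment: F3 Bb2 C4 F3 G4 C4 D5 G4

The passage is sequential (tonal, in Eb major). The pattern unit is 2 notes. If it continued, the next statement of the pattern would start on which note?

Ab5

With a 2-note motive the entries are F3, C4, G4, D5, each up a 5th from the previous.
One more step up a 5th gives Ab5.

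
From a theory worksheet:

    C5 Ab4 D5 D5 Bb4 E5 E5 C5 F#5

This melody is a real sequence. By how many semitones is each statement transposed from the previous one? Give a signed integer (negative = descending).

The 3-note cells begin on C5, D5, E5 — each up a 2nd from the last.
C5→D5 is 74 − 72 = 2 semitones.

2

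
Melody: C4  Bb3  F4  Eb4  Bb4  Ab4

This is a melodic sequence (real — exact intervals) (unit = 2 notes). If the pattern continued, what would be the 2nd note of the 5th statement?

Grouping in 2s, the 2nd note of each cell is Bb3, Eb4, Ab4.
Carrying that up a 4th forward: Db5 → Gb5.

Gb5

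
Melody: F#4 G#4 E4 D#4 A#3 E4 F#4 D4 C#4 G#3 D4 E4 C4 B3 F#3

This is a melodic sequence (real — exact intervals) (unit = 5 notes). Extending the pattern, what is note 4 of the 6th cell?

F3

The unit is 5 notes. Position-4 pitches of the 3 shown cells: D#4, C#4, B3.
Carrying that down a 2nd forward: A3 → G3 → F3.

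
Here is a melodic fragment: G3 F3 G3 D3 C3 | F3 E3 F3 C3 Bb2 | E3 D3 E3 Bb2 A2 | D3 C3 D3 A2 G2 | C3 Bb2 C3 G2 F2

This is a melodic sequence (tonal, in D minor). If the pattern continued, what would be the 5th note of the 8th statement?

Grouping in 5s, the 5th note of each cell is C3, Bb2, A2, G2, F2.
Each moves down a 2nd. Continuing: E2 → D2 → C2.

C2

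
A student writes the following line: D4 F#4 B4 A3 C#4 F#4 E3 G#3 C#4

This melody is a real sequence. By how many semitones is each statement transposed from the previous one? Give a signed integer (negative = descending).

With a 3-note motive the entries are D4, A3, E3, each down a 4th from the previous.
Counting half-steps from D4 to A3: -5.

-5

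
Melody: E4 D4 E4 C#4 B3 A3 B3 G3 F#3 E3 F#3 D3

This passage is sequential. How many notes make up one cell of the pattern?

4

12 notes total. Splitting into 3 groups of 4:
E4 D4 E4 C#4 | B3 A3 B3 G3 | F#3 E3 F#3 D3
Each cell is the previous one down a 4th — so the unit is 4 notes.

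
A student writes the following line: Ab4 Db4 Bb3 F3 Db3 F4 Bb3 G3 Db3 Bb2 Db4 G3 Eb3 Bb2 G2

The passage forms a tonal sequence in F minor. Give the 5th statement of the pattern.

With a 5-note motive the entries are Ab4, F4, Db4, each down a 3rd from the previous.
Carrying on: Bb3 → G3.
From G3 the diatonic shape gives G3 C3 Ab2 Eb2 C2.

G3 C3 Ab2 Eb2 C2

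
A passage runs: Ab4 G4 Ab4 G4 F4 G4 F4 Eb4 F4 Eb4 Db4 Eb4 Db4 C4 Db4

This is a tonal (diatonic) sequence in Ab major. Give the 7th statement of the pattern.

Bb3 Ab3 Bb3

Unit = 3 notes; the statements start on Ab4, G4, F4, Eb4, Db4, moving down a 2nd each time.
Carrying on: C4 → Bb3.
So cell 7 is Bb3 Ab3 Bb3.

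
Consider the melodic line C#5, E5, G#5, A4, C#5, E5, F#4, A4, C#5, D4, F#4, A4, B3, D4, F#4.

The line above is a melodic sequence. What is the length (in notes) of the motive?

15 notes total. Splitting into 5 groups of 3:
C#5 E5 G#5 | A4 C#5 E5 | F#4 A4 C#5 | D4 F#4 A4 | B3 D4 F#4
That's a consistent down a 3rd shift per cell, and no other grouping gives one.

3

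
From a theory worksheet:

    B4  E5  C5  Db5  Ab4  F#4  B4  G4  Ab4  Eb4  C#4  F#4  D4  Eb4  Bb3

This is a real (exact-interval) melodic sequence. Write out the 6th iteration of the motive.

A#2 D#3 B2 C3 G2

The 5-note cells begin on B4, F#4, C#4 — each down a 4th from the last.
Carrying on: G#3 → D#3 → A#2.
From A#2 the exact shape gives A#2 D#3 B2 C3 G2.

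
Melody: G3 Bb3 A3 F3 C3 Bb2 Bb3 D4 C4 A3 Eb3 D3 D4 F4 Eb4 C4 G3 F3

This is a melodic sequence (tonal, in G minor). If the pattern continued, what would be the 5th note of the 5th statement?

D4

Grouping in 6s, the 5th note of each cell is C3, Eb3, G3.
Extending up a 3rd: Bb3 → D4.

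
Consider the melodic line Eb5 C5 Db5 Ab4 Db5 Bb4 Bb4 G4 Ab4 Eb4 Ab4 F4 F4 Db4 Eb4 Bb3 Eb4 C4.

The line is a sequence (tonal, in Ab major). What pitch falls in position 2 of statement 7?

The unit is 6 notes. Position-2 pitches of the 3 shown cells: C5, G4, Db4.
Each moves down a 4th. Continuing: Ab3 → Eb3 → Bb2 → F2.

F2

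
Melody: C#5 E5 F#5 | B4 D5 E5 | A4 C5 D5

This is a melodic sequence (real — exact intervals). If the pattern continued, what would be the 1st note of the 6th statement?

Eb4

The unit is 3 notes. Position-1 pitches of the 3 shown cells: C#5, B4, A4.
Each moves down a 2nd. Continuing: G4 → F4 → Eb4.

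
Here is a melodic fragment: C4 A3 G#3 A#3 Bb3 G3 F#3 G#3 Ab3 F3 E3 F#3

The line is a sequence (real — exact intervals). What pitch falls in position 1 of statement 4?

Gb3

With 4-note cells, note 1 of each statement runs C4, Bb3, Ab3.
Each moves down a 2nd; the next is Gb3.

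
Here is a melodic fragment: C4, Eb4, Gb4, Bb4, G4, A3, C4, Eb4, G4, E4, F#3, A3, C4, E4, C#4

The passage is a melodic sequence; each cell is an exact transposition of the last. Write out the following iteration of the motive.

Unit = 5 notes; the statements start on C4, A3, F#3, moving down a 3rd each time.
From D#3 the exact shape gives D#3 F#3 A3 C#4 A#3.

D#3 F#3 A3 C#4 A#3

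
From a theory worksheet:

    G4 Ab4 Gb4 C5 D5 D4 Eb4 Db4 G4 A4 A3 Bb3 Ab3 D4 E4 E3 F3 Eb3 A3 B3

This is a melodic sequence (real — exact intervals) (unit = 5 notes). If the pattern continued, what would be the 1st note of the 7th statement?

The unit is 5 notes. Position-1 pitches of the 4 shown cells: G4, D4, A3, E3.
Each moves down a 4th. Continuing: B2 → F#2 → C#2.

C#2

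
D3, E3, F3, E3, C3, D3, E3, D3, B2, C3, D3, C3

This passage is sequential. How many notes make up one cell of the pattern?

There are 12 notes; a 4-note unit gives 3 cells:
D3 E3 F3 E3 | C3 D3 E3 D3 | B2 C3 D3 C3
Every group is a transposition down a 2nd of the one before; no shorter unit works.

4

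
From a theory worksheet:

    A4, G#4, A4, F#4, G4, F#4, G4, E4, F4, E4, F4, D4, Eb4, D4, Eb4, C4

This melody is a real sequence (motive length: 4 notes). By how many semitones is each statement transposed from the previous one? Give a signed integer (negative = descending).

-2

Unit = 4 notes; the statements start on A4, G4, F4, Eb4, moving down a 2nd each time.
Counting half-steps from A4 to G4: -2.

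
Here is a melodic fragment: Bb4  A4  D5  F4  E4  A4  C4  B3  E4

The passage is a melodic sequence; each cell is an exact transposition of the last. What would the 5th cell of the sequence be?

D3 C#3 F#3

With a 3-note motive the entries are Bb4, F4, C4, each down a 4th from the previous.
Carrying on: G3 → D3.
So cell 5 is D3 C#3 F#3.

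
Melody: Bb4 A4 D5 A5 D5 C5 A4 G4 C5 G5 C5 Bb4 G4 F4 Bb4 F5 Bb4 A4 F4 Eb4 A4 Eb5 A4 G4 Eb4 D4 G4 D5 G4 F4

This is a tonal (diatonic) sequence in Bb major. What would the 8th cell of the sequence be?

Bb3 A3 D4 A4 D4 C4

Taking 6-note groups, the heads are Bb4, A4, G4, F4, Eb4: the pattern moves down a 2nd.
Continuing the starts: D4 → C4 → Bb3.
So cell 8 is Bb3 A3 D4 A4 D4 C4.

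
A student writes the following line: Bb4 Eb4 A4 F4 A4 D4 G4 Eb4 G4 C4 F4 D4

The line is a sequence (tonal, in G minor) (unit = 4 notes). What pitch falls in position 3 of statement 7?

Bb3

The unit is 4 notes. Position-3 pitches of the 3 shown cells: A4, G4, F4.
Each moves down a 2nd. Continuing: Eb4 → D4 → C4 → Bb3.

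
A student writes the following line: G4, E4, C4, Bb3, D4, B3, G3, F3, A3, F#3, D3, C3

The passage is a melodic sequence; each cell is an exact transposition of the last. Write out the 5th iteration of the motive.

Unit = 4 notes; the statements start on G4, D4, A3, moving down a 4th each time.
Carrying on: E3 → B2.
From B2 the exact shape gives B2 G#2 E2 D2.

B2 G#2 E2 D2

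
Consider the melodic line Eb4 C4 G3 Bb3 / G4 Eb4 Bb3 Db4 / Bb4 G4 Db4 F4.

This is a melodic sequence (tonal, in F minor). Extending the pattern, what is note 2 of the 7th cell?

Ab5

Grouping in 4s, the 2nd note of each cell is C4, Eb4, G4.
Each moves up a 3rd. Continuing: Bb4 → Db5 → F5 → Ab5.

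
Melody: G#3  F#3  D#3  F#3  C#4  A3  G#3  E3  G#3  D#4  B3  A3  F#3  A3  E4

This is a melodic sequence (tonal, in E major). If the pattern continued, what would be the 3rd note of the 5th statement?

A3

Grouping in 5s, the 3rd note of each cell is D#3, E3, F#3.
Extending up a 2nd: G#3 → A3.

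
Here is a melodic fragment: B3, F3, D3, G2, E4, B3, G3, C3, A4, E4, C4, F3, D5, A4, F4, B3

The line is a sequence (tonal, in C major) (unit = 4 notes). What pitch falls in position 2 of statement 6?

With 4-note cells, note 2 of each statement runs F3, B3, E4, A4.
Carrying that up a 4th forward: D5 → G5.

G5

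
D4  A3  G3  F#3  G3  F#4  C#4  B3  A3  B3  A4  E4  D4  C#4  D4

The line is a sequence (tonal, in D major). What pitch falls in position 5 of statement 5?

A4

With 5-note cells, note 5 of each statement runs G3, B3, D4.
Extending up a 3rd: F#4 → A4.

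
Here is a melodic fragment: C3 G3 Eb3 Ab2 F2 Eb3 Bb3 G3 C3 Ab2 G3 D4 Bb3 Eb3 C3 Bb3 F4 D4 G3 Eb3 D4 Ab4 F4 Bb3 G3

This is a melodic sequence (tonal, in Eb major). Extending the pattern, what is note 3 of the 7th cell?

C5

Grouping in 5s, the 3rd note of each cell is Eb3, G3, Bb3, D4, F4.
Carrying that up a 3rd forward: Ab4 → C5.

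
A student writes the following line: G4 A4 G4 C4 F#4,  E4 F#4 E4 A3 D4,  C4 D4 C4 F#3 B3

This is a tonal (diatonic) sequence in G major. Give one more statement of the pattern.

A3 B3 A3 D3 G3

Taking 5-note groups, the heads are G4, E4, C4: the pattern moves down a 3rd.
Statement 4 starts on A3 and keeps the same diatonic contour: A3 B3 A3 D3 G3.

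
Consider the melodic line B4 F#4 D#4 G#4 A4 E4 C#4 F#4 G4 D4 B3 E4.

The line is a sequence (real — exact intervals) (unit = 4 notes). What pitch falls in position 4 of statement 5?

C4

Grouping in 4s, the 4th note of each cell is G#4, F#4, E4.
Carrying that down a 2nd forward: D4 → C4.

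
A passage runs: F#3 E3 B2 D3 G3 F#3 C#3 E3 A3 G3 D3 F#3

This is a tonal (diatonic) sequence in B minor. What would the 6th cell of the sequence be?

D4 C#4 G3 B3

Unit = 4 notes; the statements start on F#3, G3, A3, moving up a 2nd each time.
Carrying on: B3 → C#4 → D4.
Statement 6 starts on D4 and keeps the same diatonic contour: D4 C#4 G3 B3.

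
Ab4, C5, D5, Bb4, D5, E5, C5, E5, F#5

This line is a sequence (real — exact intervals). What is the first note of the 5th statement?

E5

With a 3-note motive the entries are Ab4, Bb4, C5, each up a 2nd from the previous.
Extending the heads up a 2nd: D5 → E5.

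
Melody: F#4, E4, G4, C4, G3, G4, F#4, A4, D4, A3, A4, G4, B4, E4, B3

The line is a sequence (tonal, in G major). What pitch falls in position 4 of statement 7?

B4

The unit is 5 notes. Position-4 pitches of the 3 shown cells: C4, D4, E4.
Each moves up a 2nd. Continuing: F#4 → G4 → A4 → B4.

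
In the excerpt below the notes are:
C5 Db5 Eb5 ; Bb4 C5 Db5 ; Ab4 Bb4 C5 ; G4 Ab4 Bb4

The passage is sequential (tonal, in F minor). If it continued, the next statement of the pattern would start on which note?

The 3-note cells begin on C5, Bb4, Ab4, G4 — each down a 2nd from the last.
One more step down a 2nd gives F4.

F4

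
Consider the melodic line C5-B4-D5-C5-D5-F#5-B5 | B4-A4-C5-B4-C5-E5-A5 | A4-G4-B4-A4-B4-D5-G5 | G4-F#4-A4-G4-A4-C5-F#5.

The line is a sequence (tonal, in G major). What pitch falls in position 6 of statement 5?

Grouping in 7s, the 6th note of each cell is F#5, E5, D5, C5.
One more down a 2nd gives B4.

B4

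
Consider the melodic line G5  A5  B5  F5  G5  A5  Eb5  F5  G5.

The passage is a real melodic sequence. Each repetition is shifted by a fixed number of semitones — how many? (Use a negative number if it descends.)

-2

Unit = 3 notes; the statements start on G5, F5, Eb5, moving down a 2nd each time.
G5 to F5 spans -2 semitones.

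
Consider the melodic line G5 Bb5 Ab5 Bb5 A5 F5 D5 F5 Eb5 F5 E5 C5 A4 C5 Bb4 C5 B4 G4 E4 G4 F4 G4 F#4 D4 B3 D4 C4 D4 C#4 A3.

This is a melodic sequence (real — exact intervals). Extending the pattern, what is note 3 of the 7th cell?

Grouping in 6s, the 3rd note of each cell is Ab5, Eb5, Bb4, F4, C4.
Extending down a 4th: G3 → D3.

D3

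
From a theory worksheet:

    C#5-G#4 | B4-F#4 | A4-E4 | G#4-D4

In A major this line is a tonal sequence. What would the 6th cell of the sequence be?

The 2-note cells begin on C#5, B4, A4, G#4 — each down a 2nd from the last.
Carrying on: F#4 → E4.
From E4 the diatonic shape gives E4 B3.

E4 B3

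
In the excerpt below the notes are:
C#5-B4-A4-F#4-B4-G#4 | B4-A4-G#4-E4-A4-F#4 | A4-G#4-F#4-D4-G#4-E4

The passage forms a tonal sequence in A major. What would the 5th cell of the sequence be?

F#4 E4 D4 B3 E4 C#4

Taking 6-note groups, the heads are C#5, B4, A4: the pattern moves down a 2nd.
Continuing the starts: G#4 → F#4.
So cell 5 is F#4 E4 D4 B3 E4 C#4.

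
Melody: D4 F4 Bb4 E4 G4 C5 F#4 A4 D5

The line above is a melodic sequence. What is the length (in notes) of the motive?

9 notes total. Splitting into 3 groups of 3:
D4 F4 Bb4 | E4 G4 C5 | F#4 A4 D5
Each cell is the previous one up a 2nd — so the unit is 3 notes.

3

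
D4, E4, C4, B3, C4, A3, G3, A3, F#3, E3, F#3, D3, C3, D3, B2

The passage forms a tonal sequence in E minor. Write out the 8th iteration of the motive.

D2 E2 C2

Unit = 3 notes; the statements start on D4, B3, G3, E3, C3, moving down a 3rd each time.
Extending down a 3rd: A2 → F#2 → D2.
So cell 8 is D2 E2 C2.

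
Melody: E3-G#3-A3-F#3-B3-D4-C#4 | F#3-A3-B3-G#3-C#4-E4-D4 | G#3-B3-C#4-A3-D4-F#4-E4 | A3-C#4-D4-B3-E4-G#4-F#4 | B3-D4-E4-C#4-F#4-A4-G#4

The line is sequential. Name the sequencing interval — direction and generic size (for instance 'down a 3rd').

With a 7-note motive the entries are E3, F#3, G#3, A3, B3, each up a 2nd from the previous.
From E3 to F#3: up a 2nd.

up a 2nd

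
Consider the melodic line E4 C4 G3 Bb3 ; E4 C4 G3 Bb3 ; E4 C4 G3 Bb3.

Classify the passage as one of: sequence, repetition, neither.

Each 4-note cell is identical (E4 C4 G3 Bb3), restated at the same pitch.

repetition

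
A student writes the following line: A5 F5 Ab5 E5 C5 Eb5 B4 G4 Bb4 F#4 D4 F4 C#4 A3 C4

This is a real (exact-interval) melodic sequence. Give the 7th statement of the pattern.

Taking 3-note groups, the heads are A5, E5, B4, F#4, C#4: the pattern moves down a 4th.
Continuing the starts: G#3 → D#3.
From D#3 the exact shape gives D#3 B2 D3.

D#3 B2 D3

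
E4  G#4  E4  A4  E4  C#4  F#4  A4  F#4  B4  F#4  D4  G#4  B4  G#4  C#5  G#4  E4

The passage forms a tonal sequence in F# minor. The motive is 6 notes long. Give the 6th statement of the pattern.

The 6-note cells begin on E4, F#4, G#4 — each up a 2nd from the last.
Carrying on: A4 → B4 → C#5.
Statement 6 starts on C#5 and keeps the same diatonic contour: C#5 E5 C#5 F#5 C#5 A4.

C#5 E5 C#5 F#5 C#5 A4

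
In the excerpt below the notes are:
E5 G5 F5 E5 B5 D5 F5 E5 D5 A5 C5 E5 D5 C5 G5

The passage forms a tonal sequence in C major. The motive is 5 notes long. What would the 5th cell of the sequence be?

Unit = 5 notes; the statements start on E5, D5, C5, moving down a 2nd each time.
Continuing the starts: B4 → A4.
So cell 5 is A4 C5 B4 A4 E5.

A4 C5 B4 A4 E5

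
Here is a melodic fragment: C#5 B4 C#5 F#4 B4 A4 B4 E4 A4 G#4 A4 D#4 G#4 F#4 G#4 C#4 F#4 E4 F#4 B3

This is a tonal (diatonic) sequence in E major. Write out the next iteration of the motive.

The 4-note cells begin on C#5, B4, A4, G#4, F#4 — each down a 2nd from the last.
From E4 the diatonic shape gives E4 D#4 E4 A3.

E4 D#4 E4 A3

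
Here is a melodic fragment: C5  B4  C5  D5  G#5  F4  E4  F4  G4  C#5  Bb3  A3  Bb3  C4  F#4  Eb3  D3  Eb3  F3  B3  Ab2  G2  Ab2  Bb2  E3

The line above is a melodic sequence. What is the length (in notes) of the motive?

Try groups of 5 (5 cells in 25 notes):
C5 B4 C5 D5 G#5 | F4 E4 F4 G4 C#5 | Bb3 A3 Bb3 C4 F#4 | Eb3 D3 Eb3 F3 B3 | Ab2 G2 Ab2 Bb2 E3
That's a consistent down a 5th shift per cell, and no other grouping gives one.

5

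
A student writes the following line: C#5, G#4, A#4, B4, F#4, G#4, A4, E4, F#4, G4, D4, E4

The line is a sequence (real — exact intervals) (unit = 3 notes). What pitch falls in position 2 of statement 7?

Ab3

Grouping in 3s, the 2nd note of each cell is G#4, F#4, E4, D4.
Extending down a 2nd: C4 → Bb3 → Ab3.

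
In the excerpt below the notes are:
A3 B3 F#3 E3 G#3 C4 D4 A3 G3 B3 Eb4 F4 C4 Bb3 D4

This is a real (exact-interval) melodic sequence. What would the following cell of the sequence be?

Gb4 Ab4 Eb4 Db4 F4

Unit = 5 notes; the statements start on A3, C4, Eb4, moving up a 3rd each time.
So cell 4 is Gb4 Ab4 Eb4 Db4 F4.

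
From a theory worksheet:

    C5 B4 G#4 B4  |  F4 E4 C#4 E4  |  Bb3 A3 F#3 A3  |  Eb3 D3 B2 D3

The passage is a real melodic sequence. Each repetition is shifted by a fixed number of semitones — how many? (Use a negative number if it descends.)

-7

Unit = 4 notes; the statements start on C5, F4, Bb3, Eb3, moving down a 5th each time.
C5→F4 is 65 − 72 = -7 semitones.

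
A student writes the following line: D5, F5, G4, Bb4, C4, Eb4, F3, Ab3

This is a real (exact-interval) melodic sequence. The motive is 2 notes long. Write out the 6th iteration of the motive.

Eb2 Gb2

With a 2-note motive the entries are D5, G4, C4, F3, each down a 5th from the previous.
Continuing the starts: Bb2 → Eb2.
From Eb2 the exact shape gives Eb2 Gb2.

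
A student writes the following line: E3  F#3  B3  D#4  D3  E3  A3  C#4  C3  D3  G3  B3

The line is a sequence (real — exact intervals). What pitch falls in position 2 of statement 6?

The unit is 4 notes. Position-2 pitches of the 3 shown cells: F#3, E3, D3.
Extending down a 2nd: C3 → Bb2 → Ab2.

Ab2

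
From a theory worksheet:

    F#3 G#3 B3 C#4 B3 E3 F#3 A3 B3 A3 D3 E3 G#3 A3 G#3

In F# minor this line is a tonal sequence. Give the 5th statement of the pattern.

The 5-note cells begin on F#3, E3, D3 — each down a 2nd from the last.
Carrying on: C#3 → B2.
So cell 5 is B2 C#3 E3 F#3 E3.

B2 C#3 E3 F#3 E3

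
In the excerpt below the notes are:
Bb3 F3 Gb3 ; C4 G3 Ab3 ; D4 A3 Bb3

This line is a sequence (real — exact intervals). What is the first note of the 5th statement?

Taking 3-note groups, the heads are Bb3, C4, D4: the pattern moves up a 2nd.
Continuing: E4 → F#4. Statement 5 starts on F#4.

F#4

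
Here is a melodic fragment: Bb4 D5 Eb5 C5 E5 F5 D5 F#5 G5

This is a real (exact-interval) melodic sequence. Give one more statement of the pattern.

E5 G#5 A5

Unit = 3 notes; the statements start on Bb4, C5, D5, moving up a 2nd each time.
From E5 the exact shape gives E5 G#5 A5.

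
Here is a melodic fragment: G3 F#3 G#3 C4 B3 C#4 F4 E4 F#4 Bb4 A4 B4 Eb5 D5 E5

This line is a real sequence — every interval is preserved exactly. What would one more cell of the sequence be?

Ab5 G5 A5

Unit = 3 notes; the statements start on G3, C4, F4, Bb4, Eb5, moving up a 4th each time.
Statement 6 starts on Ab5 and keeps the same exact contour: Ab5 G5 A5.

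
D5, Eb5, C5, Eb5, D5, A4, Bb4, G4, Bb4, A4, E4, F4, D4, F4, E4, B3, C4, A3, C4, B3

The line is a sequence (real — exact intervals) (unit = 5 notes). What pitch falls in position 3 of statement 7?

Grouping in 5s, the 3rd note of each cell is C5, G4, D4, A3.
Carrying that down a 4th forward: E3 → B2 → F#2.

F#2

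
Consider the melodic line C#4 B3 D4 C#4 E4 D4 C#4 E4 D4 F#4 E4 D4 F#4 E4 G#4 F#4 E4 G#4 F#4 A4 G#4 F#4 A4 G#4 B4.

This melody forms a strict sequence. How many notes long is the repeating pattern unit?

5

There are 25 notes; a 5-note unit gives 5 cells:
C#4 B3 D4 C#4 E4 | D4 C#4 E4 D4 F#4 | E4 D4 F#4 E4 G#4 | F#4 E4 G#4 F#4 A4 | G#4 F#4 A4 G#4 B4
Each cell is the previous one up a 2nd — so the unit is 5 notes.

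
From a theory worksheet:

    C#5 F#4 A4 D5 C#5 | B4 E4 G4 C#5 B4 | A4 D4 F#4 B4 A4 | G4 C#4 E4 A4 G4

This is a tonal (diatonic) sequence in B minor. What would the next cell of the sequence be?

Taking 5-note groups, the heads are C#5, B4, A4, G4: the pattern moves down a 2nd.
So cell 5 is F#4 B3 D4 G4 F#4.

F#4 B3 D4 G4 F#4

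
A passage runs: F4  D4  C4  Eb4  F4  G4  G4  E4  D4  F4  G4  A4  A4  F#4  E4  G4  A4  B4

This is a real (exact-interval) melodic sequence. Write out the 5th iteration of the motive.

Taking 6-note groups, the heads are F4, G4, A4: the pattern moves up a 2nd.
Continuing the starts: B4 → C#5.
From C#5 the exact shape gives C#5 A#4 G#4 B4 C#5 D#5.

C#5 A#4 G#4 B4 C#5 D#5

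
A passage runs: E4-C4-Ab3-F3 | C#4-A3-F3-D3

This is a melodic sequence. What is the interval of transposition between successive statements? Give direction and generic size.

down a 3rd

Taking 4-note groups, the heads are E4, C#4: the pattern moves down a 3rd.
E4 to C#4 is down a 3rd.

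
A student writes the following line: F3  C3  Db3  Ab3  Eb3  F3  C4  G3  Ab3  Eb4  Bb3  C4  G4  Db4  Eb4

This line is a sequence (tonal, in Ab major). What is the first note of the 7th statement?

Db5

With a 3-note motive the entries are F3, Ab3, C4, Eb4, G4, each up a 3rd from the previous.
Extending the heads up a 3rd: Bb4 → Db5.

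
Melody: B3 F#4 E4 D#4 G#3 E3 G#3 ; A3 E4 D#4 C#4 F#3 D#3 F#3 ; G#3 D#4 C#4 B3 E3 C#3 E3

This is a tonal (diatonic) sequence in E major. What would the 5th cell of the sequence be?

E3 B3 A3 G#3 C#3 A2 C#3

The 7-note cells begin on B3, A3, G#3 — each down a 2nd from the last.
Carrying on: F#3 → E3.
Statement 5 starts on E3 and keeps the same diatonic contour: E3 B3 A3 G#3 C#3 A2 C#3.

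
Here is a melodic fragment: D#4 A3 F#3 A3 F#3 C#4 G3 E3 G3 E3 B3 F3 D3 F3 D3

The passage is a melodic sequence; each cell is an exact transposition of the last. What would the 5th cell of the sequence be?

Taking 5-note groups, the heads are D#4, C#4, B3: the pattern moves down a 2nd.
Carrying on: A3 → G3.
From G3 the exact shape gives G3 Db3 Bb2 Db3 Bb2.

G3 Db3 Bb2 Db3 Bb2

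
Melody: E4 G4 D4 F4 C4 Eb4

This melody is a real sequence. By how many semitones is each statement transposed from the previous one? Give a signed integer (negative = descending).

-2

The 2-note cells begin on E4, D4, C4 — each down a 2nd from the last.
Counting half-steps from E4 to D4: -2.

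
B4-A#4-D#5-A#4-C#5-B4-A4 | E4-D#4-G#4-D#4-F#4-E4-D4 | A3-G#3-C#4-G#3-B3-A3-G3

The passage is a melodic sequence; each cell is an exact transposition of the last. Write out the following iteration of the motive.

D3 C#3 F#3 C#3 E3 D3 C3

With a 7-note motive the entries are B4, E4, A3, each down a 5th from the previous.
So cell 4 is D3 C#3 F#3 C#3 E3 D3 C3.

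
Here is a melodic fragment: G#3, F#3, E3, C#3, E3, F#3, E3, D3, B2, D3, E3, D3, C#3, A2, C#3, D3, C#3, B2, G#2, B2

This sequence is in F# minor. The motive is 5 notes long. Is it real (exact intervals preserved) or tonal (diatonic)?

Every note is diatonic to F# minor.
Cell 1 has -2 semitones from note 2 to 3, but cell 3 has -1 — the interval quality changes while the contour stays the same, which is the hallmark of a tonal sequence.

tonal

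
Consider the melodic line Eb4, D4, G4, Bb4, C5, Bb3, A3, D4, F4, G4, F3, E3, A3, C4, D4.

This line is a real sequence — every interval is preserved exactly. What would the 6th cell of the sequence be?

The 5-note cells begin on Eb4, Bb3, F3 — each down a 4th from the last.
Carrying on: C3 → G2 → D2.
Statement 6 starts on D2 and keeps the same exact contour: D2 C#2 F#2 A2 B2.

D2 C#2 F#2 A2 B2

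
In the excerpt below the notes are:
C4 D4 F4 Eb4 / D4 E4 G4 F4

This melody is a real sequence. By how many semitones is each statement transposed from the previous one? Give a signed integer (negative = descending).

2

The 4-note cells begin on C4, D4 — each up a 2nd from the last.
Counting half-steps from C4 to D4: 2.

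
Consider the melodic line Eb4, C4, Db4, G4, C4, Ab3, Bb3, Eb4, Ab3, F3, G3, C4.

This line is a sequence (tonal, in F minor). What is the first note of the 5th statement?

Db3

Unit = 4 notes; the statements start on Eb4, C4, Ab3, moving down a 3rd each time.
Extending the heads down a 3rd: F3 → Db3.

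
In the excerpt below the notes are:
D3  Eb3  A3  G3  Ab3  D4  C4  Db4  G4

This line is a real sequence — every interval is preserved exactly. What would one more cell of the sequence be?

F4 Gb4 C5

Taking 3-note groups, the heads are D3, G3, C4: the pattern moves up a 4th.
So cell 4 is F4 Gb4 C5.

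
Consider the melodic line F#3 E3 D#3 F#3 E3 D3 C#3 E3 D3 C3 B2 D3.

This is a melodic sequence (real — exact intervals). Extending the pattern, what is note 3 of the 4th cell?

The unit is 4 notes. Position-3 pitches of the 3 shown cells: D#3, C#3, B2.
Each moves down a 2nd; the next is A2.

A2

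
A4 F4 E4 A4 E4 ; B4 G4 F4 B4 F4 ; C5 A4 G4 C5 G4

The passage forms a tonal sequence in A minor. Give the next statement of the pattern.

D5 B4 A4 D5 A4

Taking 5-note groups, the heads are A4, B4, C5: the pattern moves up a 2nd.
Statement 4 starts on D5 and keeps the same diatonic contour: D5 B4 A4 D5 A4.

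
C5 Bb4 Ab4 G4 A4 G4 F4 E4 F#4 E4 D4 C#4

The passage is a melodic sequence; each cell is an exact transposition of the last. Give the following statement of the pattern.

D#4 C#4 B3 A#3

Taking 4-note groups, the heads are C5, A4, F#4: the pattern moves down a 3rd.
Statement 4 starts on D#4 and keeps the same exact contour: D#4 C#4 B3 A#3.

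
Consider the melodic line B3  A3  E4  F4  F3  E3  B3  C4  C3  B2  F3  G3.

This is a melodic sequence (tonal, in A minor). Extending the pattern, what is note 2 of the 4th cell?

F2

The unit is 4 notes. Position-2 pitches of the 3 shown cells: A3, E3, B2.
Each moves down a 4th; the next is F2.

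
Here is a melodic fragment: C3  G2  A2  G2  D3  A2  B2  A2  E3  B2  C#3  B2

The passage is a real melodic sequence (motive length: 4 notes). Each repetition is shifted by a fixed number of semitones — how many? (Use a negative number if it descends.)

2

The 4-note cells begin on C3, D3, E3 — each up a 2nd from the last.
C3→D3 is 50 − 48 = 2 semitones.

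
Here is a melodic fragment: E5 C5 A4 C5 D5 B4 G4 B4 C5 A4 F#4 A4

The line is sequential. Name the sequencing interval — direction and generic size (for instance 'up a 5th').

The 4-note cells begin on E5, D5, C5 — each down a 2nd from the last.
From E5 to D5: down a 2nd.

down a 2nd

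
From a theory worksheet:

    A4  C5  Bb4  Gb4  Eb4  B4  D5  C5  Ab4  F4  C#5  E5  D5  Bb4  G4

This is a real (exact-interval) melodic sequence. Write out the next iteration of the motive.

D#5 F#5 E5 C5 A4

Taking 5-note groups, the heads are A4, B4, C#5: the pattern moves up a 2nd.
So cell 4 is D#5 F#5 E5 C5 A4.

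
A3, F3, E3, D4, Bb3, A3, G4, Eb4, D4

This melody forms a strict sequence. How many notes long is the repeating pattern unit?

3

Try groups of 3 (3 cells in 9 notes):
A3 F3 E3 | D4 Bb3 A3 | G4 Eb4 D4
Each cell is the previous one up a 4th — so the unit is 3 notes.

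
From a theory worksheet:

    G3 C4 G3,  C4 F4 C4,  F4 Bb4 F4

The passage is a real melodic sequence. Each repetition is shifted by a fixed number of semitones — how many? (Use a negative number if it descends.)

Taking 3-note groups, the heads are G3, C4, F4: the pattern moves up a 4th.
Counting half-steps from G3 to C4: 5.

5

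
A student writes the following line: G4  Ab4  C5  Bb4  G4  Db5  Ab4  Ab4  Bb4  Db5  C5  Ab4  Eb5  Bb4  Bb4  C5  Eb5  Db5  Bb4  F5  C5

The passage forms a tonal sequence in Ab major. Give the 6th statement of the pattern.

Eb5 F5 Ab5 G5 Eb5 Bb5 F5

Taking 7-note groups, the heads are G4, Ab4, Bb4: the pattern moves up a 2nd.
Carrying on: C5 → Db5 → Eb5.
Statement 6 starts on Eb5 and keeps the same diatonic contour: Eb5 F5 Ab5 G5 Eb5 Bb5 F5.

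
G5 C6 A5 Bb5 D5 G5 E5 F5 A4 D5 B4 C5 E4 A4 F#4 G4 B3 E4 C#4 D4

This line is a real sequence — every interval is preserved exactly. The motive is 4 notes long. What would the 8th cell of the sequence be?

With a 4-note motive the entries are G5, D5, A4, E4, B3, each down a 4th from the previous.
Extending down a 4th: F#3 → C#3 → G#2.
From G#2 the exact shape gives G#2 C#3 A#2 B2.

G#2 C#3 A#2 B2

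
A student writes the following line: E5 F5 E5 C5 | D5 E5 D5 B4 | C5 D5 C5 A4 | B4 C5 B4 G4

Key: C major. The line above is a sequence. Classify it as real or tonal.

Every note is diatonic to C major.
Cell 1 has +1 semitones from note 1 to 2, but cell 2 has +2 — the interval quality changes while the contour stays the same, which is the hallmark of a tonal sequence.

tonal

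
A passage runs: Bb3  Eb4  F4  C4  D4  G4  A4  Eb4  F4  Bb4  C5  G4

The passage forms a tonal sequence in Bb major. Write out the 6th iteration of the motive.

Unit = 4 notes; the statements start on Bb3, D4, F4, moving up a 3rd each time.
Extending up a 3rd: A4 → C5 → Eb5.
Statement 6 starts on Eb5 and keeps the same diatonic contour: Eb5 A5 Bb5 F5.

Eb5 A5 Bb5 F5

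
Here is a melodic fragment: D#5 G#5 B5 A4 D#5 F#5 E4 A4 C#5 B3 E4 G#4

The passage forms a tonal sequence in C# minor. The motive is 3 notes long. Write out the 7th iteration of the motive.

G#2 C#3 E3

The 3-note cells begin on D#5, A4, E4, B3 — each down a 4th from the last.
Extending down a 4th: F#3 → C#3 → G#2.
So cell 7 is G#2 C#3 E3.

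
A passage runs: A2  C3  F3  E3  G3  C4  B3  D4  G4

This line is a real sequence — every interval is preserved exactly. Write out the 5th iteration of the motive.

The 3-note cells begin on A2, E3, B3 — each up a 5th from the last.
Continuing the starts: F#4 → C#5.
Statement 5 starts on C#5 and keeps the same exact contour: C#5 E5 A5.

C#5 E5 A5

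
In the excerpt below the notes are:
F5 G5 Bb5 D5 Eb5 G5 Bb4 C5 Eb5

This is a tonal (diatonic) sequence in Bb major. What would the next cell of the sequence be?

G4 A4 C5

The 3-note cells begin on F5, D5, Bb4 — each down a 3rd from the last.
So cell 4 is G4 A4 C5.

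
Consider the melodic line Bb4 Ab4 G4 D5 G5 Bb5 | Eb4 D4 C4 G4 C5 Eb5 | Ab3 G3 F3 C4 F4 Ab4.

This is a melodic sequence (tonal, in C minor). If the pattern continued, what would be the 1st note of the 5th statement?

G2

With 6-note cells, note 1 of each statement runs Bb4, Eb4, Ab3.
Extending down a 5th: D3 → G2.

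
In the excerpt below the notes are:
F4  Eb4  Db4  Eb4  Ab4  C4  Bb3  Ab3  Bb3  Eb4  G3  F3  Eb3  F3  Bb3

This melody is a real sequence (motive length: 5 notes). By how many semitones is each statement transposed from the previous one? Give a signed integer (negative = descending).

Unit = 5 notes; the statements start on F4, C4, G3, moving down a 4th each time.
F4→C4 is 60 − 65 = -5 semitones.

-5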